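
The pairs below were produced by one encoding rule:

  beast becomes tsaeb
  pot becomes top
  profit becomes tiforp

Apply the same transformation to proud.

The word is simply reversed.
For proud: reverse → duorp.

duorp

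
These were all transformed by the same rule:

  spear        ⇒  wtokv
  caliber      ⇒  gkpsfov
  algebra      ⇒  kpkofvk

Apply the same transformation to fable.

The shift depends on letter class: consonant s→w is +4, but vowel e→o is +10. Vowels shift forward by 10 and consonants shift forward by 4.
On fable: f(cons)+4=j, a(vowel)+10=k, b(cons)+4=f, l(cons)+4=p, e(vowel)+10=o.

jkfpo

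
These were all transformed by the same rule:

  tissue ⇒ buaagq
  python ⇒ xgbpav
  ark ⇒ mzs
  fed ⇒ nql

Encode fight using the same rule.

The shift depends on letter class: consonant t→b is +8, but vowel i→u is +12. Vowels shift forward by 12 and consonants shift forward by 8.
On fight: f(cons)+8=n, i(vowel)+12=u, g(cons)+8=o, h(cons)+8=p, t(cons)+8=b.

nuopb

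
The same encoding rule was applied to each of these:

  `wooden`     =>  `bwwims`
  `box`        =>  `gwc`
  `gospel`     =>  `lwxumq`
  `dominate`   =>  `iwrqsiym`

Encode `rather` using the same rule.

wiymmw

The shift depends on letter class: consonant w→b is +5, but vowel o→w is +8. Two shifts are in play — +8 for a/e/i/o/u, +5 for every other letter.
For rather: r(cons)+5=w, a(vowel)+8=i, t(cons)+5=y, h(cons)+5=m, e(vowel)+8=m, r(cons)+5=w.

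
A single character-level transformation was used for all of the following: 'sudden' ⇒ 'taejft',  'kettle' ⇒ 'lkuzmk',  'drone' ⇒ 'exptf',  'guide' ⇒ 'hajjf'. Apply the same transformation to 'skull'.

tqvrm

Shifts by position in sudden: pos 0: s→t (+1), pos 1: u→a (+6), pos 2: d→e (+1), pos 3: d→j (+6) — repeating every 2. A repeating key of period 2 is used — shifts +1, +6 over and over.
Applying it to skull: s+1=t, k+6=q, u+1=v, l+6=r, l+1=m.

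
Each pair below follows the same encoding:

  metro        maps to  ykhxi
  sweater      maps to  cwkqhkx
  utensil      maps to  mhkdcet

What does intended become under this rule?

edhkdfkf

m(12)→y(24) and e(4)→k(10) fit y≡5x+16 (mod 26); the inverse of 5 mod 26 is 21. This is an affine cipher: with a=0,…,z=25, each position x becomes (5x+16) mod 26.
Applying it to intended: i(8)→5·8+16≡4=e; n(13)→5·13+16≡3=d; t(19)→5·19+16≡7=h; e(4)→5·4+16≡10=k; n(13)→5·13+16≡3=d; d(3)→5·3+16≡5=f; e(4)→5·4+16≡10=k; d(3)→5·3+16≡5=f (all mod 26).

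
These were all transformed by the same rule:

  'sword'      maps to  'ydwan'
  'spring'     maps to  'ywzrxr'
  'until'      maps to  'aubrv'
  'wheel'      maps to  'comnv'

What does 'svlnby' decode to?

In sword: s→y is +6, w→d is +7, o→w is +8, r→a is +9 — the shift increases by 1 each position. Letter i (0-indexed) is shifted by i+6, so successive shifts are 6, 7, 8, ….
Decoding svlnby: s−6=m, v−7=o, l−8=d, n−9=e, b−10=r, y−11=n.

modern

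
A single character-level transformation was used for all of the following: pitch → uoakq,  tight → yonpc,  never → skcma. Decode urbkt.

The shift increases by 1 at each position, starting from +5: 5, 6, 7, ….
Decoding urbkt: u−5=p, r−6=l, b−7=u, k−8=c, t−9=k.

pluck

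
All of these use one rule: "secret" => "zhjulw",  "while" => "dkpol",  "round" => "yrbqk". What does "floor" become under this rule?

movry

Shifts by position in secret: pos 0: s→z (+7), pos 1: e→h (+3), pos 2: c→j (+7), pos 3: r→u (+3) — repeating every 2. It's a Vigenère-style cipher with numeric key [7,3]: position i shifts by key[i mod 2].
Applying it to floor: f+7=m, l+3=o, o+7=v, o+3=r, r+7=y.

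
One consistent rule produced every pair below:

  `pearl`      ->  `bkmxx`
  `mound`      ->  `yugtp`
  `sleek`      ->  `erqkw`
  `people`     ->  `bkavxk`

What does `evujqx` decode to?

spider

Shifts by position in pearl: pos 0: p→b (+12), pos 1: e→k (+6), pos 2: a→m (+12), pos 3: r→x (+6) — repeating every 2. The shifts repeat in a cycle of length 2: positions 0,1,… shift by +12, +6, then the pattern repeats.
Decoding evujqx: e−12=s, v−6=p, u−12=i, j−6=d, q−12=e, x−6=r.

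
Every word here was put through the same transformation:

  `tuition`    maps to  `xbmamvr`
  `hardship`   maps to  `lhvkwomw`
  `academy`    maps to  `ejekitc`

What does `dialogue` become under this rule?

Shifts by position in tuition: pos 0: t→x (+4), pos 1: u→b (+7), pos 2: i→m (+4), pos 3: t→a (+7) — repeating every 2. The shifts repeat in a cycle of length 2: positions 0,1,… shift by +4, +7, then the pattern repeats.
On dialogue: d+4=h, i+7=p, a+4=e, l+7=s, o+4=s, g+7=n, u+4=y, e+7=l.

hpessnyl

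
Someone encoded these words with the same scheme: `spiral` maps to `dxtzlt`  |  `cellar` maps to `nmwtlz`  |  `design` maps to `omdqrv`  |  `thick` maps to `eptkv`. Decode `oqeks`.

Shifts by position in spiral: pos 0: s→d (+11), pos 1: p→x (+8), pos 2: i→t (+11), pos 3: r→z (+8) — repeating every 2. The shifts repeat in a cycle of length 2: positions 0,1,… shift by +11, +8, then the pattern repeats.
Reversing it on oqeks: o−11=d, q−8=i, e−11=t, k−8=c, s−11=h.

ditch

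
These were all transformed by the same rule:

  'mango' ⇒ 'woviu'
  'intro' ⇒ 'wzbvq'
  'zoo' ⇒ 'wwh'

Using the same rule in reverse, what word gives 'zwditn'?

flavor

The output letters match the input read backwards, each shifted +8: mango reversed is ognam. The word is reversed, then every letter is shifted forward by 8.
Undoing it on zwditn: shift back: z−8=r, w−8=o, d−8=v, i−8=a, t−8=l, n−8=f → rovalf; then reverse → flavor.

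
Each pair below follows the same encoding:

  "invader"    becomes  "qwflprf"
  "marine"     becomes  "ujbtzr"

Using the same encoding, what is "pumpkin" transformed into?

xdwawvb

In invader: i→q is +8, n→w is +9, v→f is +10, a→l is +11 — the shift increases by 1 each position. Each letter shifts forward by (position + 8), i.e. 8, 9, 10, … — the shift grows by one for each successive letter.
For pumpkin: p+8=x, u+9=d, m+10=w, p+11=a, k+12=w, i+13=v, n+14=b.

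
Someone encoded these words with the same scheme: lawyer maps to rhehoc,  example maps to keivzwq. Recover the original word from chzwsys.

warning

The shift increases by 1 at each position, starting from +6: 6, 7, 8, ….
Reversing it on chzwsys: c−6=w, h−7=a, z−8=r, w−9=n, s−10=i, y−11=n, s−12=g.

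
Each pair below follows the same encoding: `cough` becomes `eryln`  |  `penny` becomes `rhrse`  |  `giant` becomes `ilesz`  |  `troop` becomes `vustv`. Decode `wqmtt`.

In cough: c→e is +2, o→r is +3, u→y is +4, g→l is +5 — the shift increases by 1 each position. Each letter shifts forward by (position + 2), i.e. 2, 3, 4, … — the shift grows by one for each successive letter.
Reversing it on wqmtt: w−2=u, q−3=n, m−4=i, t−5=o, t−6=n.

union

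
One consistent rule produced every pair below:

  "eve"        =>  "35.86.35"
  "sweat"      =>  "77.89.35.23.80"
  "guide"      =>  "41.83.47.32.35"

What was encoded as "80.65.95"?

With a=1..z=26, the number is 3·pos + 20.
Undoing it on 80.65.95: 80→(80−20)÷3=20=t, 65→(65−20)÷3=15=o, 95→(95−20)÷3=25=y.

toy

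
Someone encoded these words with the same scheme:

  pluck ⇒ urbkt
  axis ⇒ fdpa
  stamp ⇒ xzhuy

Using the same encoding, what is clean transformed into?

In pluck: p→u is +5, l→r is +6, u→b is +7, c→k is +8 — the shift increases by 1 each position. Each letter shifts forward by (position + 5), i.e. 5, 6, 7, … — the shift grows by one for each successive letter.
For clean: c+5=h, l+6=r, e+7=l, a+8=i, n+9=w.

hrliw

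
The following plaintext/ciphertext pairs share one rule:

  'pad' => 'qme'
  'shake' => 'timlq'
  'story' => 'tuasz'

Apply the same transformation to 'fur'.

Vowels shift forward by 12 and consonants shift forward by 1.
On fur: f(cons)+1=g, u(vowel)+12=g, r(cons)+1=s.

ggs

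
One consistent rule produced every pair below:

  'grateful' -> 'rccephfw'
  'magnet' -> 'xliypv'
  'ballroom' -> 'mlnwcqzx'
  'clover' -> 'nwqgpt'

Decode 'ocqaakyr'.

dropping

A repeating key of period 3 is used — shifts +11, +11, +2 over and over.
Decoding ocqaakyr: o−11=d, c−11=r, q−2=o, a−11=p, a−11=p, k−2=i, y−11=n, r−11=g.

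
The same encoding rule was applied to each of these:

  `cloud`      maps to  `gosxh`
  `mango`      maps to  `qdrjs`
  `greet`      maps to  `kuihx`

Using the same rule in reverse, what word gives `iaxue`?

extra

Shifts by position in cloud: pos 0: c→g (+4), pos 1: l→o (+3), pos 2: o→s (+4), pos 3: u→x (+3) — repeating every 2. It's a Vigenère-style cipher with numeric key [4,3]: position i shifts by key[i mod 2].
Reversing it on iaxue: i−4=e, a−3=x, x−4=t, u−3=r, e−4=a.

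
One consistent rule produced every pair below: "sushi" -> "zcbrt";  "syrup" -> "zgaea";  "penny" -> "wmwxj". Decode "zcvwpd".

Each letter shifts forward by (position + 7), i.e. 7, 8, 9, … — the shift grows by one for each successive letter.
Undoing it on zcvwpd: z−7=s, c−8=u, v−9=m, w−10=m, p−11=e, d−12=r.

summer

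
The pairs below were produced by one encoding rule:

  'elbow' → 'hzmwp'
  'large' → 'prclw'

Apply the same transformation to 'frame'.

The output letters match the input read backwards, each shifted +11: elbow reversed is woble. Two steps: reverse the string, then apply a Caesar shift of +11.
For frame: reverse → emarf; then shift: e+11=p, m+11=x, a+11=l, r+11=c, f+11=q.

pxlcq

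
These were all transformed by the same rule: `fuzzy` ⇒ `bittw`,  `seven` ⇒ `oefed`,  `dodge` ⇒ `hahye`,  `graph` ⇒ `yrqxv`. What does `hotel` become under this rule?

valej

f(5)→b(1) and u(20)→i(8) fit y≡23x+16 (mod 26); the inverse of 23 mod 26 is 17. This is an affine cipher: with a=0,…,z=25, each position x becomes (23x+16) mod 26.
For hotel: h(7)→23·7+16≡21=v; o(14)→23·14+16≡0=a; t(19)→23·19+16≡11=l; e(4)→23·4+16≡4=e; l(11)→23·11+16≡9=j (all mod 26).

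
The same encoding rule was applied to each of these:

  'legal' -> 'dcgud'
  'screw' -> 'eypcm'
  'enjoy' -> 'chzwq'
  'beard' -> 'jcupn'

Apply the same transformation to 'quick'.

l(11)→d(3) and e(4)→c(2) fit y≡15x+20 (mod 26); the inverse of 15 mod 26 is 7. This is an affine cipher: with a=0,…,z=25, each position x becomes (15x+20) mod 26.
On quick: q(16)→15·16+20≡0=a; u(20)→15·20+20≡8=i; i(8)→15·8+20≡10=k; c(2)→15·2+20≡24=y; k(10)→15·10+20≡14=o (all mod 26).

aikyo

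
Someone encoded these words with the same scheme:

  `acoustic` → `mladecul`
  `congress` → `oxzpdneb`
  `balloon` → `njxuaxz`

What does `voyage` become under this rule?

hxkjsn

Shifts by position in acoustic: pos 0: a→m (+12), pos 1: c→l (+9), pos 2: o→a (+12), pos 3: u→d (+9) — repeating every 2. The shifts repeat in a cycle of length 2: positions 0,1,… shift by +12, +9, then the pattern repeats.
For voyage: v+12=h, o+9=x, y+12=k, a+9=j, g+12=s, e+9=n.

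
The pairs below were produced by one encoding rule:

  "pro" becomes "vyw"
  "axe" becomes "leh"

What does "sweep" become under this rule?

The output letters match the input read backwards, each shifted +7: pro reversed is orp. Read the word backwards and shift each letter +7.
On sweep: reverse → peews; then shift: p+7=w, e+7=l, e+7=l, w+7=d, s+7=z.

wlldz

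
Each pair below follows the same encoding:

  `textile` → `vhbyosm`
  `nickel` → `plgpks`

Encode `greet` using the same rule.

In textile: t→v is +2, e→h is +3, x→b is +4, t→y is +5 — the shift increases by 1 each position. Each letter shifts forward by (position + 2), i.e. 2, 3, 4, … — the shift grows by one for each successive letter.
For greet: g+2=i, r+3=u, e+4=i, e+5=j, t+6=z.

iuijz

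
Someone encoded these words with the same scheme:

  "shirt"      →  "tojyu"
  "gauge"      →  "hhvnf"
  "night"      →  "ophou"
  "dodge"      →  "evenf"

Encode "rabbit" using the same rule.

Shifts by position in shirt: pos 0: s→t (+1), pos 1: h→o (+7), pos 2: i→j (+1), pos 3: r→y (+7) — repeating every 2. It's a Vigenère-style cipher with numeric key [1,7]: position i shifts by key[i mod 2].
Applying it to rabbit: r+1=s, a+7=h, b+1=c, b+7=i, i+1=j, t+7=a.

shcija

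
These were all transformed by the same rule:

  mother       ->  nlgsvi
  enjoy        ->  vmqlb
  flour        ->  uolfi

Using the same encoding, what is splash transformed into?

Each pair mirrors across the alphabet (m↔n, o↔l, t↔g): positions sum to 25. This is the alphabet-reversal cipher (Atbash): a becomes z, b becomes y, etc.
For splash: s↔h, p↔k, l↔o, a↔z, s↔h, h↔s.

hkozhs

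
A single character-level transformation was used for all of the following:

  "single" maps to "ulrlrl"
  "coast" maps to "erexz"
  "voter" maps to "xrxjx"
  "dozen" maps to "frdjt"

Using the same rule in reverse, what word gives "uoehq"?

slack

In single: s→u is +2, i→l is +3, n→r is +4, g→l is +5 — the shift increases by 1 each position. Letter i (0-indexed) is shifted by i+2, so successive shifts are 2, 3, 4, ….
Reversing it on uoehq: u−2=s, o−3=l, e−4=a, h−5=c, q−6=k.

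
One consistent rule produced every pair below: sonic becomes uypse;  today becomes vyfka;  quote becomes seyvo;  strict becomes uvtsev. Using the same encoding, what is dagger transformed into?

The shift depends on letter class: consonant s→u is +2, but vowel o→y is +10. Vowels shift forward by 10 and consonants shift forward by 2.
Applying it to dagger: d(cons)+2=f, a(vowel)+10=k, g(cons)+2=i, g(cons)+2=i, e(vowel)+10=o, r(cons)+2=t.

fkiiot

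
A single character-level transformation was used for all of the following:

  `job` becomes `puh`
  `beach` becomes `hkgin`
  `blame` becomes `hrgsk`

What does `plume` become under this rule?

Compare letters: j→p is +6, o→u is +6, b→h is +6 — a constant shift. Every letter moves 6 places later in the alphabet, wrapping around z→a.
On plume: p+6=v, l+6=r, u+6=a, m+6=s, e+6=k.

vrask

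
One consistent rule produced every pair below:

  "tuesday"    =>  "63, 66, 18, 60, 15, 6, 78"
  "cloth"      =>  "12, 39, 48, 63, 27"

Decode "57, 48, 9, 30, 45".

robin

t(#20)→63 and u(#21)→66: differences scale by 3, so n = 3·pos + 3. Each letter becomes 3×(its alphabet position, a=1..z=26) + 3.
Undoing it on 57, 48, 9, 30, 45: 57→(57−3)÷3=18=r, 48→(48−3)÷3=15=o, 9→(9−3)÷3=2=b, 30→(30−3)÷3=9=i, 45→(45−3)÷3=14=n.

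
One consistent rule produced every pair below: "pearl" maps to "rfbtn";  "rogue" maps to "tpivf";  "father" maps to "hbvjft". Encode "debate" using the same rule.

ffdbvf

The shift depends on letter class: consonant p→r is +2, but vowel e→f is +1. The rule splits by letter class: vowels +1, consonants +2.
Applying it to debate: d(cons)+2=f, e(vowel)+1=f, b(cons)+2=d, a(vowel)+1=b, t(cons)+2=v, e(vowel)+1=f.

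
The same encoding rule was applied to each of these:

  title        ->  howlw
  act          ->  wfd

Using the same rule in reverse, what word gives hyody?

The output letters match the input read backwards, each shifted +3: title reversed is eltit. Two steps: reverse the string, then apply a Caesar shift of +3.
Decoding hyody: shift back: h−3=e, y−3=v, o−3=l, d−3=a, y−3=v → evlav; then reverse → valve.

valve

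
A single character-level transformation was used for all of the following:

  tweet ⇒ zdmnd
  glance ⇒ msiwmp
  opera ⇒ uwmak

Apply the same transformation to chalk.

The shift increases by 1 at each position, starting from +6: 6, 7, 8, ….
Applying it to chalk: c+6=i, h+7=o, a+8=i, l+9=u, k+10=u.

ioiuu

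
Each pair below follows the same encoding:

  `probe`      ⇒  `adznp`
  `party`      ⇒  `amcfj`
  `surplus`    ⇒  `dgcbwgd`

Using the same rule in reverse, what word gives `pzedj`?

entry

Shifts by position in probe: pos 0: p→a (+11), pos 1: r→d (+12), pos 2: o→z (+11), pos 3: b→n (+12) — repeating every 2. It's a Vigenère-style cipher with numeric key [11,12]: position i shifts by key[i mod 2].
Reversing it on pzedj: p−11=e, z−12=n, e−11=t, d−12=r, j−11=y.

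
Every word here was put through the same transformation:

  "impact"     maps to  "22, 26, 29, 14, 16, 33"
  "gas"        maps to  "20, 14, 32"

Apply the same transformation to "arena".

14, 31, 18, 27, 14

Each letter is replaced by its alphabet position (a=1..z=26) + 13.
On arena: a=1→14, r=18→31, e=5→18, n=14→27, a=1→14.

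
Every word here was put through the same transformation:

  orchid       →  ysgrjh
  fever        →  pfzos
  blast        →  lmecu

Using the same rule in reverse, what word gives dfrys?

tenor

Shifts by position in orchid: pos 0: o→y (+10), pos 1: r→s (+1), pos 2: c→g (+4), pos 3: h→r (+10), pos 4: i→j (+1), pos 5: d→h (+4) — repeating every 3. The shifts repeat in a cycle of length 3: positions 0,1,… shift by +10, +1, +4, then the pattern repeats.
Reversing it on dfrys: d−10=t, f−1=e, r−4=n, y−10=o, s−1=r.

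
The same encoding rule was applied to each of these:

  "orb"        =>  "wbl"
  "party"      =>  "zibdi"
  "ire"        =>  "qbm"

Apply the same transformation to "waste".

The shift depends on letter class: consonant r→b is +10, but vowel o→w is +8. Two shifts are in play — +8 for a/e/i/o/u, +10 for every other letter.
Applying it to waste: w(cons)+10=g, a(vowel)+8=i, s(cons)+10=c, t(cons)+10=d, e(vowel)+8=m.

gicdm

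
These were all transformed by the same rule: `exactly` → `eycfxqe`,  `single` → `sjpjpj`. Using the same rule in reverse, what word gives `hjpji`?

In exactly: e→e is +0, x→y is +1, a→c is +2, c→f is +3 — the shift increases by 1 each position. Each letter shifts forward by its position index (0, 1, 2, …) — the shift grows by one for each successive letter.
Reversing it on hjpji: h−0=h, j−1=i, p−2=n, j−3=g, i−4=e.

hinge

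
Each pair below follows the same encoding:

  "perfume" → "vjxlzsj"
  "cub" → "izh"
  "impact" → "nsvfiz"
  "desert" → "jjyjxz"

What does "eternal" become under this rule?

jzjxtfr

The shift depends on letter class: consonant p→v is +6, but vowel e→j is +5. The rule splits by letter class: vowels +5, consonants +6.
For eternal: e(vowel)+5=j, t(cons)+6=z, e(vowel)+5=j, r(cons)+6=x, n(cons)+6=t, a(vowel)+5=f, l(cons)+6=r.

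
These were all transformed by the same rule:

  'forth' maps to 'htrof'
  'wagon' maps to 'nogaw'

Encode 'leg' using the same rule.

It's just the letters in reverse order.
Applying it to leg: reverse → gel.

gel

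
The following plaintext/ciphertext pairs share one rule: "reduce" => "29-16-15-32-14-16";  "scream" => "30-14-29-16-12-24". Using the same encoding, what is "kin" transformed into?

The number is (letter's place in the alphabet, a=1) + 11.
For kin: k=11→22, i=9→20, n=14→25.

22-20-25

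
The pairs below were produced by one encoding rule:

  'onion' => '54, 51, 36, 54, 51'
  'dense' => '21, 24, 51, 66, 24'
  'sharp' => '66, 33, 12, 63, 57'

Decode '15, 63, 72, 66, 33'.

brush

o(#15)→54 and n(#14)→51: differences scale by 3, so n = 3·pos + 9. With a=1..z=26, the number is 3·pos + 9.
Decoding 15, 63, 72, 66, 33: 15→(15−9)÷3=2=b, 63→(63−9)÷3=18=r, 72→(72−9)÷3=21=u, 66→(66−9)÷3=19=s, 33→(33−9)÷3=8=h.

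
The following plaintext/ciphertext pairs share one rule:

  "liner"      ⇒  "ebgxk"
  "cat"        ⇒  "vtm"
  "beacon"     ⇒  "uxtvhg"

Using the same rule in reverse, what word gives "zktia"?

graph

Compare letters: l→e is +19, i→b is +19, n→g is +19 — a constant shift. Every letter moves 19 places later in the alphabet, wrapping around z→a.
Undoing it on zktia: z−19=g, k−19=r, t−19=a, i−19=p, a−19=h.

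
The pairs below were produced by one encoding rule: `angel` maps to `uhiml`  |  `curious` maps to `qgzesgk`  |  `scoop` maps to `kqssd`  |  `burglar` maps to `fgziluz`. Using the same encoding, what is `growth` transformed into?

a(0)→u(20) and n(13)→h(7) fit y≡11x+20 (mod 26); the inverse of 11 mod 26 is 19. Treating letters as 0–25, the rule is x ↦ 11x + 20 (mod 26).
Applying it to growth: g(6)→11·6+20≡8=i; r(17)→11·17+20≡25=z; o(14)→11·14+20≡18=s; w(22)→11·22+20≡2=c; t(19)→11·19+20≡21=v; h(7)→11·7+20≡19=t (all mod 26).

izscvt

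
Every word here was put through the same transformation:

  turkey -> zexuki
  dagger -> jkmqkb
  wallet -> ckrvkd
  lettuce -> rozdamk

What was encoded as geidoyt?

auction

Shifts by position in turkey: pos 0: t→z (+6), pos 1: u→e (+10), pos 2: r→x (+6), pos 3: k→u (+10) — repeating every 2. The shifts repeat in a cycle of length 2: positions 0,1,… shift by +6, +10, then the pattern repeats.
Reversing it on geidoyt: g−6=a, e−10=u, i−6=c, d−10=t, o−6=i, y−10=o, t−6=n.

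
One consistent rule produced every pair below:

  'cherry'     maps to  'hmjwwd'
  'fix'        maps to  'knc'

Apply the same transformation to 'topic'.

It's a constant shift of +5 (ROT5).
Applying it to topic: t+5=y, o+5=t, p+5=u, i+5=n, c+5=h.

ytunh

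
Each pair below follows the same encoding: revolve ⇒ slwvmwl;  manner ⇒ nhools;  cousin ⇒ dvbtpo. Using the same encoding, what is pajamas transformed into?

qhkhnht

The shift depends on letter class: consonant r→s is +1, but vowel e→l is +7. Vowels shift forward by 7 and consonants shift forward by 1.
On pajamas: p(cons)+1=q, a(vowel)+7=h, j(cons)+1=k, a(vowel)+7=h, m(cons)+1=n, a(vowel)+7=h, s(cons)+1=t.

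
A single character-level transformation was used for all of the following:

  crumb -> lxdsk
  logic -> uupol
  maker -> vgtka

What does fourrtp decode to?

willing

Shifts by position in crumb: pos 0: c→l (+9), pos 1: r→x (+6), pos 2: u→d (+9), pos 3: m→s (+6) — repeating every 2. The shifts repeat in a cycle of length 2: positions 0,1,… shift by +9, +6, then the pattern repeats.
Undoing it on fourrtp: f−9=w, o−6=i, u−9=l, r−6=l, r−9=i, t−6=n, p−9=g.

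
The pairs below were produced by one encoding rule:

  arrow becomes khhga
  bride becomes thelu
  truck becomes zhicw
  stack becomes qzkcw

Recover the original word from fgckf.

local

Each letter's alphabet position (a=0..z=25) is mapped through 9·x+10 mod 26 — an affine cipher.
Reversing it on fgckf: f(5)→3·(5−10)≡11=l; g(6)→3·(6−10)≡14=o; c(2)→3·(2−10)≡2=c; k(10)→3·(10−10)≡0=a; f(5)→3·(5−10)≡11=l (all mod 26).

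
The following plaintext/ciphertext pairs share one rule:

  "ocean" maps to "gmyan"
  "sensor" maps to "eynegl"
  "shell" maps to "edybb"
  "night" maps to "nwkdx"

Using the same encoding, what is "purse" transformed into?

zqley

This is an affine cipher: with a=0,…,z=25, each position x becomes (19x+0) mod 26.
For purse: p(15)→19·15+0≡25=z; u(20)→19·20+0≡16=q; r(17)→19·17+0≡11=l; s(18)→19·18+0≡4=e; e(4)→19·4+0≡24=y (all mod 26).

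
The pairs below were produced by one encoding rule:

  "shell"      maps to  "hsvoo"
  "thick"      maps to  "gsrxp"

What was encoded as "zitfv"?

Each pair mirrors across the alphabet (s↔h, h↔s, e↔v): positions sum to 25. This is the alphabet-reversal cipher (Atbash): a becomes z, b becomes y, etc.
Reversing it on zitfv: z↔a, i↔r, t↔g, f↔u, v↔e.

argue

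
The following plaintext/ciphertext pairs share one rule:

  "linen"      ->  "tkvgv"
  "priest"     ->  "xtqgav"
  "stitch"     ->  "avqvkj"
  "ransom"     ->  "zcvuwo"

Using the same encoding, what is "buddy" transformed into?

Shifts by position in linen: pos 0: l→t (+8), pos 1: i→k (+2), pos 2: n→v (+8), pos 3: e→g (+2) — repeating every 2. A repeating key of period 2 is used — shifts +8, +2 over and over.
On buddy: b+8=j, u+2=w, d+8=l, d+2=f, y+8=g.

jwlfg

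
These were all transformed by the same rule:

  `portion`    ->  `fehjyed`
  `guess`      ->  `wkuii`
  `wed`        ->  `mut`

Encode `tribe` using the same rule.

jhyru

Compare letters: p→f is +16, o→e is +16, r→h is +16 — a constant shift. Every letter moves 16 places later in the alphabet, wrapping around z→a.
On tribe: t+16=j, r+16=h, i+16=y, b+16=r, e+16=u.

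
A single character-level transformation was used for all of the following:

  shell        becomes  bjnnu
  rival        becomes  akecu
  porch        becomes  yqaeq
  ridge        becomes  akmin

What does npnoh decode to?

Shifts by position in shell: pos 0: s→b (+9), pos 1: h→j (+2), pos 2: e→n (+9), pos 3: l→n (+2) — repeating every 2. It's a Vigenère-style cipher with numeric key [9,2]: position i shifts by key[i mod 2].
Reversing it on npnoh: n−9=e, p−2=n, n−9=e, o−2=m, h−9=y.

enemy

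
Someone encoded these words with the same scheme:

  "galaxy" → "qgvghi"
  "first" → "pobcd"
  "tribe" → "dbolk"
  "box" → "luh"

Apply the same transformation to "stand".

cdgxn

The shift depends on letter class: consonant g→q is +10, but vowel a→g is +6. Vowels shift forward by 6 and consonants shift forward by 10.
For stand: s(cons)+10=c, t(cons)+10=d, a(vowel)+6=g, n(cons)+10=x, d(cons)+10=n.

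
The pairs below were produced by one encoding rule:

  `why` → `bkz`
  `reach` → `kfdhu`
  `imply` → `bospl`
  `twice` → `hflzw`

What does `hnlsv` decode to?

spike

The output letters match the input read backwards, each shifted +3: why reversed is yhw. Read the word backwards and shift each letter +3.
Reversing it on hnlsv: shift back: h−3=e, n−3=k, l−3=i, s−3=p, v−3=s → ekips; then reverse → spike.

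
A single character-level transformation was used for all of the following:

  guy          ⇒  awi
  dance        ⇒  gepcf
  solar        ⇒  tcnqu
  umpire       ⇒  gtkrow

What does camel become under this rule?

Read the word backwards and shift each letter +2.
On camel: reverse → lemac; then shift: l+2=n, e+2=g, m+2=o, a+2=c, c+2=e.

ngoce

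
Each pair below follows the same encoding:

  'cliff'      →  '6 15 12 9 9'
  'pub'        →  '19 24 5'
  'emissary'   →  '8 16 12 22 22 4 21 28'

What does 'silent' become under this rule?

c is letter #3 and maps to 6: an offset of 3. The number is (letter's place in the alphabet, a=1) + 3.
Applying it to silent: s=19→22, i=9→12, l=12→15, e=5→8, n=14→17, t=20→23.

22 12 15 8 17 23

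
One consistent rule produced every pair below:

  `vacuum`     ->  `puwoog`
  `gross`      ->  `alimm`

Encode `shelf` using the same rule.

Compare letters: v→p is +20, a→u is +20, c→w is +20 — a constant shift. Every letter moves 20 places later in the alphabet, wrapping around z→a.
Applying it to shelf: s+20=m, h+20=b, e+20=y, l+20=f, f+20=z.

mbyfz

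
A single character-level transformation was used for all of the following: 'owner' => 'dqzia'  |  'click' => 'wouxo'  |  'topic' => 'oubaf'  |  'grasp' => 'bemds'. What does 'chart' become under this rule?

fdmto

The word is reversed, then every letter is shifted forward by 12.
For chart: reverse → trahc; then shift: t+12=f, r+12=d, a+12=m, h+12=t, c+12=o.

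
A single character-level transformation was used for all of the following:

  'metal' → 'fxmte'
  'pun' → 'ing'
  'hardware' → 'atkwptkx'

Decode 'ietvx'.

This is a Caesar cipher with shift 19.
Decoding ietvx: i−19=p, e−19=l, t−19=a, v−19=c, x−19=e.

place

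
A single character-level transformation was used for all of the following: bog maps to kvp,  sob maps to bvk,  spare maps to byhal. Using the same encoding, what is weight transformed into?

The shift depends on letter class: consonant b→k is +9, but vowel o→v is +7. Two shifts are in play — +7 for a/e/i/o/u, +9 for every other letter.
For weight: w(cons)+9=f, e(vowel)+7=l, i(vowel)+7=p, g(cons)+9=p, h(cons)+9=q, t(cons)+9=c.

flppqc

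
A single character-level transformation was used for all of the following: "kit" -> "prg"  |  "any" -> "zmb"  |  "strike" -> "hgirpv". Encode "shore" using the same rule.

Each pair mirrors across the alphabet (k↔p, i↔r, t↔g): positions sum to 25. Letters are reflected about the middle of the alphabet (position → 25−position): Atbash.
On shore: s↔h, h↔s, o↔l, r↔i, e↔v.

hsliv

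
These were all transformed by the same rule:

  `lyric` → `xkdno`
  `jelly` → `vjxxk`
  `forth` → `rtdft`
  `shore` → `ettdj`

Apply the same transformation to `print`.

The shift depends on letter class: consonant l→x is +12, but vowel i→n is +5. Two shifts are in play — +5 for a/e/i/o/u, +12 for every other letter.
On print: p(cons)+12=b, r(cons)+12=d, i(vowel)+5=n, n(cons)+12=z, t(cons)+12=f.

bdnzf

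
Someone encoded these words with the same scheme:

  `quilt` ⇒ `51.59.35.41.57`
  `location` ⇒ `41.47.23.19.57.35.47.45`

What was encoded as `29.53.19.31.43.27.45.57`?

fragment

q(#17)→51 and u(#21)→59: differences scale by 2, so n = 2·pos + 17. Each letter becomes 2×(its alphabet position, a=1..z=26) + 17.
Undoing it on 29.53.19.31.43.27.45.57: 29→(29−17)÷2=6=f, 53→(53−17)÷2=18=r, 19→(19−17)÷2=1=a, 31→(31−17)÷2=7=g, 43→(43−17)÷2=13=m, 27→(27−17)÷2=5=e, 45→(45−17)÷2=14=n, 57→(57−17)÷2=20=t.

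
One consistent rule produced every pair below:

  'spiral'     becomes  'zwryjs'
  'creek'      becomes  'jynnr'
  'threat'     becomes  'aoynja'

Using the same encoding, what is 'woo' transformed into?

The shift depends on letter class: consonant s→z is +7, but vowel i→r is +9. The rule splits by letter class: vowels +9, consonants +7.
On woo: w(cons)+7=d, o(vowel)+9=x, o(vowel)+9=x.

dxx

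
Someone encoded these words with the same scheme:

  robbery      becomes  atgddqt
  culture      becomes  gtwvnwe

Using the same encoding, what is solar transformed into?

tcnqu

Read the word backwards and shift each letter +2.
Applying it to solar: reverse → ralos; then shift: r+2=t, a+2=c, l+2=n, o+2=q, s+2=u.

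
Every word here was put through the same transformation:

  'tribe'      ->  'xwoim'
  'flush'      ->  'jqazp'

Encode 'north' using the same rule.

The shift increases by 1 at each position, starting from +4: 4, 5, 6, ….
For north: n+4=r, o+5=t, r+6=x, t+7=a, h+8=p.

rtxap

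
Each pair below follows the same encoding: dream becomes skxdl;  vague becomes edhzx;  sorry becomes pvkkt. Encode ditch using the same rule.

srunm

d(3)→s(18) and r(17)→k(10) fit y≡5x+3 (mod 26); the inverse of 5 mod 26 is 21. Each letter's alphabet position (a=0..z=25) is mapped through 5·x+3 mod 26 — an affine cipher.
On ditch: d(3)→5·3+3≡18=s; i(8)→5·8+3≡17=r; t(19)→5·19+3≡20=u; c(2)→5·2+3≡13=n; h(7)→5·7+3≡12=m (all mod 26).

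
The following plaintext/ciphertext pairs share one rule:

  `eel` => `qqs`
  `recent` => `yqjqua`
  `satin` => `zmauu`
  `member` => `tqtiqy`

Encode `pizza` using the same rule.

wuggm

The shift depends on letter class: consonant l→s is +7, but vowel e→q is +12. Two shifts are in play — +12 for a/e/i/o/u, +7 for every other letter.
On pizza: p(cons)+7=w, i(vowel)+12=u, z(cons)+7=g, z(cons)+7=g, a(vowel)+12=m.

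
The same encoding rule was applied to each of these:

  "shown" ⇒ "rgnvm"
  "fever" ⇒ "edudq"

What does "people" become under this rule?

Compare letters: s→r is +25, h→g is +25, o→n is +25 — a constant shift. Every letter moves 25 places later in the alphabet, wrapping around z→a.
On people: p+25=o, e+25=d, o+25=n, p+25=o, l+25=k, e+25=d.

odnokd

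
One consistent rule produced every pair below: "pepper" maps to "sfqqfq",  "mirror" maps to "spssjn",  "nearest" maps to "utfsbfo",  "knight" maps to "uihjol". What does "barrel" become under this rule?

The output letters match the input read backwards, each shifted +1: pepper reversed is reppep. Read the word backwards and shift each letter +1.
Applying it to barrel: reverse → lerrab; then shift: l+1=m, e+1=f, r+1=s, r+1=s, a+1=b, b+1=c.

mfssbc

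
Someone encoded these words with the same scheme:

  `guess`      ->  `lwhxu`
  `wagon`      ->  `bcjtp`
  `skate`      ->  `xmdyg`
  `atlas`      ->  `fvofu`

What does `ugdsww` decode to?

Shifts by position in guess: pos 0: g→l (+5), pos 1: u→w (+2), pos 2: e→h (+3), pos 3: s→x (+5), pos 4: s→u (+2) — repeating every 3. The shifts repeat in a cycle of length 3: positions 0,1,… shift by +5, +2, +3, then the pattern repeats.
Undoing it on ugdsww: u−5=p, g−2=e, d−3=a, s−5=n, w−2=u, w−3=t.

peanut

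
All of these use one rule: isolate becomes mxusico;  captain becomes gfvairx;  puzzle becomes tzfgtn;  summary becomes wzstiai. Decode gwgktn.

In isolate: i→m is +4, s→x is +5, o→u is +6, l→s is +7 — the shift increases by 1 each position. Letter i (0-indexed) is shifted by i+4, so successive shifts are 4, 5, 6, ….
Undoing it on gwgktn: g−4=c, w−5=r, g−6=a, k−7=d, t−8=l, n−9=e.

cradle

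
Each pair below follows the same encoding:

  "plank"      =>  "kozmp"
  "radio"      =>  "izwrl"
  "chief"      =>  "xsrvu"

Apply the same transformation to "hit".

srg

Each pair mirrors across the alphabet (p↔k, l↔o, a↔z): positions sum to 25. Letters are reflected about the middle of the alphabet (position → 25−position): Atbash.
Applying it to hit: h↔s, i↔r, t↔g.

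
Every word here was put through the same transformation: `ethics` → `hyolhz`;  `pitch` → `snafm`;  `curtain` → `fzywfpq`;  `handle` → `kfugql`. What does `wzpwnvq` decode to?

tuition

A repeating key of period 3 is used — shifts +3, +5, +7 over and over.
Undoing it on wzpwnvq: w−3=t, z−5=u, p−7=i, w−3=t, n−5=i, v−7=o, q−3=n.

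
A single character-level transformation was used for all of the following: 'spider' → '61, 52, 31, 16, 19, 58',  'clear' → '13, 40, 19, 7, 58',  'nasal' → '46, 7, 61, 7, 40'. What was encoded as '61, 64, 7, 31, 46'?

stain

s(#19)→61 and p(#16)→52: differences scale by 3, so n = 3·pos + 4. With a=1..z=26, the number is 3·pos + 4.
Undoing it on 61, 64, 7, 31, 46: 61→(61−4)÷3=19=s, 64→(64−4)÷3=20=t, 7→(7−4)÷3=1=a, 31→(31−4)÷3=9=i, 46→(46−4)÷3=14=n.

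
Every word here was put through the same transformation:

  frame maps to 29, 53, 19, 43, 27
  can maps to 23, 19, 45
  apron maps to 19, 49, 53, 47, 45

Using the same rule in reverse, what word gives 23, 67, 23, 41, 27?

cycle

f(#6)→29 and r(#18)→53: differences scale by 2, so n = 2·pos + 17. Each letter becomes 2×(its alphabet position, a=1..z=26) + 17.
Undoing it on 23, 67, 23, 41, 27: 23→(23−17)÷2=3=c, 67→(67−17)÷2=25=y, 23→(23−17)÷2=3=c, 41→(41−17)÷2=12=l, 27→(27−17)÷2=5=e.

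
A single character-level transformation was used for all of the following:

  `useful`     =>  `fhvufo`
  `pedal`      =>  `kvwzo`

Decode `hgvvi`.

Each pair mirrors across the alphabet (u↔f, s↔h, e↔v): positions sum to 25. Letters are reflected about the middle of the alphabet (position → 25−position): Atbash.
Decoding hgvvi: h↔s, g↔t, v↔e, v↔e, i↔r.

steer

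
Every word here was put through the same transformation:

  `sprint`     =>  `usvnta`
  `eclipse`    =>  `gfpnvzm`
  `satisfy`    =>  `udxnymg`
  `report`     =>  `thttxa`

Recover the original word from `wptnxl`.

umpire

In sprint: s→u is +2, p→s is +3, r→v is +4, i→n is +5 — the shift increases by 1 each position. Letter i (0-indexed) is shifted by i+2, so successive shifts are 2, 3, 4, ….
Undoing it on wptnxl: w−2=u, p−3=m, t−4=p, n−5=i, x−6=r, l−7=e.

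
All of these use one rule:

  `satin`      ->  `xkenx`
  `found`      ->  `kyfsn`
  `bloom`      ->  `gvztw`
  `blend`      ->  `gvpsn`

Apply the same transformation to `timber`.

The shifts repeat in a cycle of length 3: positions 0,1,… shift by +5, +10, +11, then the pattern repeats.
On timber: t+5=y, i+10=s, m+11=x, b+5=g, e+10=o, r+11=c.

ysxgoc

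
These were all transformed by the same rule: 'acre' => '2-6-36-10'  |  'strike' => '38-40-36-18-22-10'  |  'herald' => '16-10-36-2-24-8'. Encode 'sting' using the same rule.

Each letter becomes 2×(its alphabet position, a=1..z=26).
Applying it to sting: s=19→38, t=20→40, i=9→18, n=14→28, g=7→14.

38-40-18-28-14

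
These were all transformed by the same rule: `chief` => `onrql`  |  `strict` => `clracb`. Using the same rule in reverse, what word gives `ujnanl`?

cereal

The output letters match the input read backwards, each shifted +9: chief reversed is feihc. Read the word backwards and shift each letter +9.
Decoding ujnanl: shift back: u−9=l, j−9=a, n−9=e, a−9=r, n−9=e, l−9=c → laerec; then reverse → cereal.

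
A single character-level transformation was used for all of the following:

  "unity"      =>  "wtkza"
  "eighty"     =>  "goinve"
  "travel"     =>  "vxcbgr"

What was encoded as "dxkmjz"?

Shifts by position in unity: pos 0: u→w (+2), pos 1: n→t (+6), pos 2: i→k (+2), pos 3: t→z (+6) — repeating every 2. It's a Vigenère-style cipher with numeric key [2,6]: position i shifts by key[i mod 2].
Reversing it on dxkmjz: d−2=b, x−6=r, k−2=i, m−6=g, j−2=h, z−6=t.

bright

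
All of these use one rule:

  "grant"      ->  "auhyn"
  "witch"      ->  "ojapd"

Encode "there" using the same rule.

The output letters match the input read backwards, each shifted +7: grant reversed is tnarg. Read the word backwards and shift each letter +7.
Applying it to there: reverse → ereht; then shift: e+7=l, r+7=y, e+7=l, h+7=o, t+7=a.

lyloa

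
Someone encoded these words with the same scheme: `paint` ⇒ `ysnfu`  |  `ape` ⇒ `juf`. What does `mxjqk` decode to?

The output letters match the input read backwards, each shifted +5: paint reversed is tniap. Read the word backwards and shift each letter +5.
Decoding mxjqk: shift back: m−5=h, x−5=s, j−5=e, q−5=l, k−5=f → hself; then reverse → flesh.

flesh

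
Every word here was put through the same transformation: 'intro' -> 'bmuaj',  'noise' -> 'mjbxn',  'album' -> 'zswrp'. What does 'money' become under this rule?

i(8)→b(1) and n(13)→m(12) fit y≡23x+25 (mod 26); the inverse of 23 mod 26 is 17. This is an affine cipher: with a=0,…,z=25, each position x becomes (23x+25) mod 26.
Applying it to money: m(12)→23·12+25≡15=p; o(14)→23·14+25≡9=j; n(13)→23·13+25≡12=m; e(4)→23·4+25≡13=n; y(24)→23·24+25≡5=f (all mod 26).

pjmnf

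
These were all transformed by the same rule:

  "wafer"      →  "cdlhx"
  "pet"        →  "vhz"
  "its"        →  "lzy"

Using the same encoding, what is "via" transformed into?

bld

The shift depends on letter class: consonant w→c is +6, but vowel a→d is +3. The rule splits by letter class: vowels +3, consonants +6.
On via: v(cons)+6=b, i(vowel)+3=l, a(vowel)+3=d.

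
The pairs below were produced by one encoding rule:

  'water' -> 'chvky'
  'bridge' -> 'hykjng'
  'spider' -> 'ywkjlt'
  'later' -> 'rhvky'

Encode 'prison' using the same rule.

Shifts by position in water: pos 0: w→c (+6), pos 1: a→h (+7), pos 2: t→v (+2), pos 3: e→k (+6), pos 4: r→y (+7) — repeating every 3. It's a Vigenère-style cipher with numeric key [6,7,2]: position i shifts by key[i mod 3].
For prison: p+6=v, r+7=y, i+2=k, s+6=y, o+7=v, n+2=p.

vykyvp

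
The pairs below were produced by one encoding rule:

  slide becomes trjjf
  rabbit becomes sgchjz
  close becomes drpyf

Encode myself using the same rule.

The shifts repeat in a cycle of length 2: positions 0,1,… shift by +1, +6, then the pattern repeats.
For myself: m+1=n, y+6=e, s+1=t, e+6=k, l+1=m, f+6=l.

netkml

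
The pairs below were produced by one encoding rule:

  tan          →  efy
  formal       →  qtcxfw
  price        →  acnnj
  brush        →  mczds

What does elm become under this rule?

jwx

The shift depends on letter class: consonant t→e is +11, but vowel a→f is +5. The rule splits by letter class: vowels +5, consonants +11.
For elm: e(vowel)+5=j, l(cons)+11=w, m(cons)+11=x.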